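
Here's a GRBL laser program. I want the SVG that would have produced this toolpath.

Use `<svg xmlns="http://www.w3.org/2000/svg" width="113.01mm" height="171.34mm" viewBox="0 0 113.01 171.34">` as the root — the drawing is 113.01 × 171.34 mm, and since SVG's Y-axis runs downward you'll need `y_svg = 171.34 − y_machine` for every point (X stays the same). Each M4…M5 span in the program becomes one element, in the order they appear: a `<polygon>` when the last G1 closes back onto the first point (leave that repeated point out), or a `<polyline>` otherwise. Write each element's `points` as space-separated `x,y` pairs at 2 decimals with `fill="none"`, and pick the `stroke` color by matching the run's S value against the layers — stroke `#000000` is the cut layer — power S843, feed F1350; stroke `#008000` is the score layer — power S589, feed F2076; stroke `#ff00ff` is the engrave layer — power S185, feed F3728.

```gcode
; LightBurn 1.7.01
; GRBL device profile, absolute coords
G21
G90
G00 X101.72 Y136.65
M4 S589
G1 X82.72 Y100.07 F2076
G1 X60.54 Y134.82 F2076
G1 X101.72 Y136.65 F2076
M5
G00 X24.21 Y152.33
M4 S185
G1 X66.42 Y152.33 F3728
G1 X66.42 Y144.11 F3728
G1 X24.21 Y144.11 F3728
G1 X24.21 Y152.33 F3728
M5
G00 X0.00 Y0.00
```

y_svg = 171.34 − y_m.

[1] S589→`#008000` (score); closed run; points: 101.72,34.69 82.72,71.27 60.54,36.52

[2] S185→`#ff00ff` (engrave); closed run; points: 24.21,19.01 66.42,19.01 66.42,27.23 24.21,27.23

<svg xmlns="http://www.w3.org/2000/svg" width="113.01mm" height="171.34mm" viewBox="0 0 113.01 171.34">
  <polygon points="101.72,34.69 82.72,71.27 60.54,36.52" fill="none" stroke="#008000"/>
  <polygon points="24.21,19.01 66.42,19.01 66.42,27.23 24.21,27.23" fill="none" stroke="#ff00ff"/>
</svg>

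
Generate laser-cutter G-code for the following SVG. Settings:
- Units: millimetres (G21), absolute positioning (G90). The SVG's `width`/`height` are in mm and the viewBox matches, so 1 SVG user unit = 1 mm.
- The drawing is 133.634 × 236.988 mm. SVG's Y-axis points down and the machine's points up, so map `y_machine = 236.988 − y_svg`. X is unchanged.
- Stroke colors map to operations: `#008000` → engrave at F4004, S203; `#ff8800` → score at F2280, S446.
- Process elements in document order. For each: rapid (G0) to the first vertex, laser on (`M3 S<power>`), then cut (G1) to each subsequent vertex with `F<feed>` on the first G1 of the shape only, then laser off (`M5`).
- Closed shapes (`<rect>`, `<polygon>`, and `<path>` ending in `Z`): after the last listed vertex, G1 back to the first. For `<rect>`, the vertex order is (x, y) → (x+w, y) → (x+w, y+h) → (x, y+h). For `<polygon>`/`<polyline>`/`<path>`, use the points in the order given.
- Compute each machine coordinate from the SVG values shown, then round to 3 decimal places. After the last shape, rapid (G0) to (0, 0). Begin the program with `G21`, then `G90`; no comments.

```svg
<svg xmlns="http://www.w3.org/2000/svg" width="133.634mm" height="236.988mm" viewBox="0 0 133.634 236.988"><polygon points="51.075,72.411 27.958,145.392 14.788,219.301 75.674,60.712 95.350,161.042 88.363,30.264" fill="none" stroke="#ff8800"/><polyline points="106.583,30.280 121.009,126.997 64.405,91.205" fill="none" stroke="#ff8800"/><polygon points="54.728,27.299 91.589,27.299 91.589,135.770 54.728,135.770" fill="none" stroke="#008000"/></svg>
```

1 u = 1 mm; y_m = 236.988 − y.

[1] `<polygon>` closed polygon, #ff8800→score S446 F2280: (51.075,164.577) → (27.958,91.596) → (14.788,17.687) → (75.674,176.276) → (95.350,75.946) → (88.363,206.724) → (51.075,164.577) (closed)

[2] `<polyline>` open polyline, #ff8800→score S446 F2280: (106.583,206.708) → (121.009,109.991) → (64.405,145.783)

[3] `<polygon>` rectangle, #008000→engrave S203 F4004: (54.728,209.689) → (91.589,209.689) → (91.589,101.218) → (54.728,101.218) → (54.728,209.689) (closed)

G21
G90
G0 X51.075 Y164.577
M3 S446
G1 X27.958 Y91.596 F2280
G1 X14.788 Y17.687
G1 X75.674 Y176.276
G1 X95.350 Y75.946
G1 X88.363 Y206.724
G1 X51.075 Y164.577
M5
G0 X106.583 Y206.708
M3 S446
G1 X121.009 Y109.991 F2280
G1 X64.405 Y145.783
M5
G0 X54.728 Y209.689
M3 S203
G1 X91.589 Y209.689 F4004
G1 X91.589 Y101.218
G1 X54.728 Y101.218
G1 X54.728 Y209.689
M5
G0 X0.000 Y0.000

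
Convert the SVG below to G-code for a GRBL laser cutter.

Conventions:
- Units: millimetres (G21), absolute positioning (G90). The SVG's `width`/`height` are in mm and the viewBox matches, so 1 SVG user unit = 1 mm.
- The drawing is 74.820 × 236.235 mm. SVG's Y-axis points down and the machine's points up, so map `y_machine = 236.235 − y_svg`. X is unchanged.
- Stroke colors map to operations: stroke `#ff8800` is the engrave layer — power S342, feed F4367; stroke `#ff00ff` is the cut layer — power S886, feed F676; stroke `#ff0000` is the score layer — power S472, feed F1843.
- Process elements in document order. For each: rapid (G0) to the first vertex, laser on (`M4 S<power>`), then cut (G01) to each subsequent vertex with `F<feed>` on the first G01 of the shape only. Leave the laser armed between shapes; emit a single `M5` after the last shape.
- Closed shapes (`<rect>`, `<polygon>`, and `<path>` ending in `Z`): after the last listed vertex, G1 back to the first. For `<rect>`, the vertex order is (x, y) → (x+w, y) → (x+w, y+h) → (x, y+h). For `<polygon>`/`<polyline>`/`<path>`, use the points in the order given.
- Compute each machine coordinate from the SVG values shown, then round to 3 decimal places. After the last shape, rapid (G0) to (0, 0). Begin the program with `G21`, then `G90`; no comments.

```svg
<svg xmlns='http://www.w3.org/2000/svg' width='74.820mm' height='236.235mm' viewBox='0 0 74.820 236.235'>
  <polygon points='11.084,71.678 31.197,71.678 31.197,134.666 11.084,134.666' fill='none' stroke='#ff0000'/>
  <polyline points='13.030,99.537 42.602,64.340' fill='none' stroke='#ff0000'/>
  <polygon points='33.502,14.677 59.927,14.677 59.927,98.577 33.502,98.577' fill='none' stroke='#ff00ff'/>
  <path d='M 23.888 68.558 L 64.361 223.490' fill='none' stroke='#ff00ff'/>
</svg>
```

G21
G90
G0 X11.084 Y164.557
M4 S472
G01 X31.197 Y164.557 F1843
G01 X31.197 Y101.569
G01 X11.084 Y101.569
G01 X11.084 Y164.557
G0 X13.030 Y136.698
M4 S472
G01 X42.602 Y171.895 F1843
G0 X33.502 Y221.558
M4 S886
G01 X59.927 Y221.558 F676
G01 X59.927 Y137.658
G01 X33.502 Y137.658
G01 X33.502 Y221.558
G0 X23.888 Y167.677
M4 S886
G01 X64.361 Y12.745 F676
M5
G0 X0.000 Y0.000

viewBox `0 0 74.820 236.235` with mm width/height → 1 unit = 1 mm. Flip: y_m = 236.235 − y_svg.

**Shape 1** — `<polygon>` rectangle, stroke `#ff0000` → score (S472, F1843). Machine vertices: (11.084,164.557) → (31.197,164.557) → (31.197,101.569) → (11.084,101.569) → (11.084,164.557). Closed: final G1 returns to the first vertex.

**Shape 2** — `<polyline>` line segment, stroke `#ff0000` → score (S472, F1843). Machine vertices: (13.030,136.698) → (42.602,171.895). Open path.

**Shape 3** — `<polygon>` rectangle, stroke `#ff00ff` → cut (S886, F676). Machine vertices: (33.502,221.558) → (59.927,221.558) → (59.927,137.658) → (33.502,137.658) → (33.502,221.558). Closed: final G1 returns to the first vertex.

**Shape 4** — `<path>` line segment, stroke `#ff00ff` → cut (S886, F676). Machine vertices: (23.888,167.677) → (64.361,12.745). Open path.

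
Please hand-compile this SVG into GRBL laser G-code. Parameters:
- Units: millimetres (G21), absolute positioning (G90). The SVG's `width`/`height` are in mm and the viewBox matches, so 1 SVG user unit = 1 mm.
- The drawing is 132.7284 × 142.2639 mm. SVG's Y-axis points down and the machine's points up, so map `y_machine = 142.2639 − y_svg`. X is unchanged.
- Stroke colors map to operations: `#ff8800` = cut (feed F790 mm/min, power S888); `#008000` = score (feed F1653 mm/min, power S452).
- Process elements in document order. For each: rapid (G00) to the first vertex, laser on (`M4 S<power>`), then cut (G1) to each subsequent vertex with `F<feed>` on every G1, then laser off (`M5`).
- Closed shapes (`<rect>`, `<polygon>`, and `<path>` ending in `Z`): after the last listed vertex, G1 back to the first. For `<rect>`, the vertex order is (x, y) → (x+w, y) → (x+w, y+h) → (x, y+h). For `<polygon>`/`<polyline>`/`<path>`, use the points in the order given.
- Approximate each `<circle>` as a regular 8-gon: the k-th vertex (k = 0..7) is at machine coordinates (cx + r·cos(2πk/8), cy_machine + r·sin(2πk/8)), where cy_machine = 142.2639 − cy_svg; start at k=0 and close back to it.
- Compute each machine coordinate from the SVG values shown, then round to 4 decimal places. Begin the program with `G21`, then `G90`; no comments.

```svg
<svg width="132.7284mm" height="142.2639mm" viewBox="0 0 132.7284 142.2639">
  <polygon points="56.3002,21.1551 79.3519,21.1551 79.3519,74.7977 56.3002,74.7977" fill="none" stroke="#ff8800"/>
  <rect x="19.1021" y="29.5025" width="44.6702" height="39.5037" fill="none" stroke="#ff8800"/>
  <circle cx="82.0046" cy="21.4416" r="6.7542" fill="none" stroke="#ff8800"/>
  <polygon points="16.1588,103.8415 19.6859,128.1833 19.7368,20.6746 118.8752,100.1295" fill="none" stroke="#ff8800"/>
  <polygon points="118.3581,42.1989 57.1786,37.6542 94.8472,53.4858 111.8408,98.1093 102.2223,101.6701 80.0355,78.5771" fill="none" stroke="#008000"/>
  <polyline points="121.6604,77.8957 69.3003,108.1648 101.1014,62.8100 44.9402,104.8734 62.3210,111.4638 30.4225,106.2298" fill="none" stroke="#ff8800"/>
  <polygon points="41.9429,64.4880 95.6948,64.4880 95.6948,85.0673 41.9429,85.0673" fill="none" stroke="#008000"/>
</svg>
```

viewBox `0 0 132.7284 142.2639` with mm width/height → 1 unit = 1 mm. Flip: y_m = 142.2639 − y_svg.

**Shape 1** — `<polygon>` rectangle, stroke `#ff8800` → cut (S888, F790). Machine vertices: (56.3002,121.1088) → (79.3519,121.1088) → (79.3519,67.4662) → (56.3002,67.4662) → (56.3002,121.1088). Closed: final G1 returns to the first vertex.

**Shape 2** — `<rect>` rectangle, stroke `#ff8800` → cut (S888, F790). Machine vertices: (19.1021,112.7614) → (63.7723,112.7614) → (63.7723,73.2577) → (19.1021,73.2577) → (19.1021,112.7614). Closed: final G1 returns to the first vertex.

**Shape 3** — `<circle>` circle, stroke `#ff8800` → cut (S888, F790). Machine vertices: (88.7588,120.8223) → (86.7805,125.5982) → (82.0046,127.5765) → (77.2287,125.5982) → (75.2504,120.8223) → (77.2287,116.0464) → (82.0046,114.0681) → (86.7805,116.0464) → (88.7588,120.8223). Closed: final G1 returns to the first vertex.

**Shape 4** — `<polygon>` closed polygon, stroke `#ff8800` → cut (S888, F790). Machine vertices: (16.1588,38.4224) → (19.6859,14.0806) → (19.7368,121.5893) → (118.8752,42.1344) → (16.1588,38.4224). Closed: final G1 returns to the first vertex.

**Shape 5** — `<polygon>` closed polygon, stroke `#008000` → score (S452, F1653). Machine vertices: (118.3581,100.0650) → (57.1786,104.6097) → (94.8472,88.7781) → (111.8408,44.1546) → (102.2223,40.5938) → (80.0355,63.6868) → (118.3581,100.0650). Closed: final G1 returns to the first vertex.

**Shape 6** — `<polyline>` open polyline, stroke `#ff8800` → cut (S888, F790). Machine vertices: (121.6604,64.3682) → (69.3003,34.0991) → (101.1014,79.4539) → (44.9402,37.3905) → (62.3210,30.8001) → (30.4225,36.0341). Open path.

**Shape 7** — `<polygon>` rectangle, stroke `#008000` → score (S452, F1653). Machine vertices: (41.9429,77.7759) → (95.6948,77.7759) → (95.6948,57.1966) → (41.9429,57.1966) → (41.9429,77.7759). Closed: final G1 returns to the first vertex.

G21
G90
G00 X56.3002 Y121.1088
M4 S888
G1 X79.3519 Y121.1088 F790
G1 X79.3519 Y67.4662 F790
G1 X56.3002 Y67.4662 F790
G1 X56.3002 Y121.1088 F790
M5
G00 X19.1021 Y112.7614
M4 S888
G1 X63.7723 Y112.7614 F790
G1 X63.7723 Y73.2577 F790
G1 X19.1021 Y73.2577 F790
G1 X19.1021 Y112.7614 F790
M5
G00 X88.7588 Y120.8223
M4 S888
G1 X86.7805 Y125.5982 F790
G1 X82.0046 Y127.5765 F790
G1 X77.2287 Y125.5982 F790
G1 X75.2504 Y120.8223 F790
G1 X77.2287 Y116.0464 F790
G1 X82.0046 Y114.0681 F790
G1 X86.7805 Y116.0464 F790
G1 X88.7588 Y120.8223 F790
M5
G00 X16.1588 Y38.4224
M4 S888
G1 X19.6859 Y14.0806 F790
G1 X19.7368 Y121.5893 F790
G1 X118.8752 Y42.1344 F790
G1 X16.1588 Y38.4224 F790
M5
G00 X118.3581 Y100.0650
M4 S452
G1 X57.1786 Y104.6097 F1653
G1 X94.8472 Y88.7781 F1653
G1 X111.8408 Y44.1546 F1653
G1 X102.2223 Y40.5938 F1653
G1 X80.0355 Y63.6868 F1653
G1 X118.3581 Y100.0650 F1653
M5
G00 X121.6604 Y64.3682
M4 S888
G1 X69.3003 Y34.0991 F790
G1 X101.1014 Y79.4539 F790
G1 X44.9402 Y37.3905 F790
G1 X62.3210 Y30.8001 F790
G1 X30.4225 Y36.0341 F790
M5
G00 X41.9429 Y77.7759
M4 S452
G1 X95.6948 Y77.7759 F1653
G1 X95.6948 Y57.1966 F1653
G1 X41.9429 Y57.1966 F1653
G1 X41.9429 Y77.7759 F1653
M5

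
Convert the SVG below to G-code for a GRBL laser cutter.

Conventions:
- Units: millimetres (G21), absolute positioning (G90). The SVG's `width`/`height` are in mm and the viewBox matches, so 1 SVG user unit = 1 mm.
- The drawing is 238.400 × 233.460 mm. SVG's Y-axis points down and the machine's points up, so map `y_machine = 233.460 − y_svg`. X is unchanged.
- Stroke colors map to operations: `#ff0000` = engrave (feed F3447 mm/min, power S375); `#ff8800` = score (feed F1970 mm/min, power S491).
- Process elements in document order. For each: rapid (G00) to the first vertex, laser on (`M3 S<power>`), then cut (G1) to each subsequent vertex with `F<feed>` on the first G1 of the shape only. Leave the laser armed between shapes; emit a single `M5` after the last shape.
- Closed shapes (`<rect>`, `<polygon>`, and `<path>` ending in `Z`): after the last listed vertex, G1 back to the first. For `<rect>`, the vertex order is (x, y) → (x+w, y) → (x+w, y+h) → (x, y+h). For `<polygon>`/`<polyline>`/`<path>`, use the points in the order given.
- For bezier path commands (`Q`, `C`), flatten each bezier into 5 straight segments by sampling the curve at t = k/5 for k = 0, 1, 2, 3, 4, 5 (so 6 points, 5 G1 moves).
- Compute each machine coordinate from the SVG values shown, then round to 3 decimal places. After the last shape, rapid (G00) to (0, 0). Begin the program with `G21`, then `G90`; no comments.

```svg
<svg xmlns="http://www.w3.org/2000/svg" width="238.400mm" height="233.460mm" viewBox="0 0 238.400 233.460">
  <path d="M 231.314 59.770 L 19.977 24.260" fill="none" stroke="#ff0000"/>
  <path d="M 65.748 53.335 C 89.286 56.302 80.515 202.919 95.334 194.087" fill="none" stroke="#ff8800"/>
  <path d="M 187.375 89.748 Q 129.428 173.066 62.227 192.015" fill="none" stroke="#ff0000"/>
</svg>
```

Since the viewBox matches the mm dimensions, user units are millimetres directly. The only transform is the Y-flip y_m = 233.460 − y_svg.

Shape 1 is a line segment drawn with `<path>`. Its stroke #ff0000 means engrave at S375, F3447. After flipping Y the toolpath is (231.314,173.690) → (19.977,209.200).

Shape 2 is a cubic bezier drawn with `<path>`. Its stroke #ff8800 means score at S491, F1970. After flipping Y the toolpath is (65.748,180.125) → (76.441,163.500) → (82.063,126.755) → (85.297,84.248) → (88.826,50.335) → (95.334,39.373).

Shape 3 is a quadratic bezier drawn with `<path>`. Its stroke #ff0000 means engrave at S375, F3447. After flipping Y the toolpath is (187.375,143.712) → (163.826,112.960) → (139.537,87.357) → (114.507,66.903) → (88.737,51.599) → (62.227,41.445).

G21
G90
G00 X231.314 Y173.690
M3 S375
G1 X19.977 Y209.200 F3447
G00 X65.748 Y180.125
M3 S491
G1 X76.441 Y163.500 F1970
G1 X82.063 Y126.755
G1 X85.297 Y84.248
G1 X88.826 Y50.335
G1 X95.334 Y39.373
G00 X187.375 Y143.712
M3 S375
G1 X163.826 Y112.960 F3447
G1 X139.537 Y87.357
G1 X114.507 Y66.903
G1 X88.737 Y51.599
G1 X62.227 Y41.445
M5
G00 X0.000 Y0.000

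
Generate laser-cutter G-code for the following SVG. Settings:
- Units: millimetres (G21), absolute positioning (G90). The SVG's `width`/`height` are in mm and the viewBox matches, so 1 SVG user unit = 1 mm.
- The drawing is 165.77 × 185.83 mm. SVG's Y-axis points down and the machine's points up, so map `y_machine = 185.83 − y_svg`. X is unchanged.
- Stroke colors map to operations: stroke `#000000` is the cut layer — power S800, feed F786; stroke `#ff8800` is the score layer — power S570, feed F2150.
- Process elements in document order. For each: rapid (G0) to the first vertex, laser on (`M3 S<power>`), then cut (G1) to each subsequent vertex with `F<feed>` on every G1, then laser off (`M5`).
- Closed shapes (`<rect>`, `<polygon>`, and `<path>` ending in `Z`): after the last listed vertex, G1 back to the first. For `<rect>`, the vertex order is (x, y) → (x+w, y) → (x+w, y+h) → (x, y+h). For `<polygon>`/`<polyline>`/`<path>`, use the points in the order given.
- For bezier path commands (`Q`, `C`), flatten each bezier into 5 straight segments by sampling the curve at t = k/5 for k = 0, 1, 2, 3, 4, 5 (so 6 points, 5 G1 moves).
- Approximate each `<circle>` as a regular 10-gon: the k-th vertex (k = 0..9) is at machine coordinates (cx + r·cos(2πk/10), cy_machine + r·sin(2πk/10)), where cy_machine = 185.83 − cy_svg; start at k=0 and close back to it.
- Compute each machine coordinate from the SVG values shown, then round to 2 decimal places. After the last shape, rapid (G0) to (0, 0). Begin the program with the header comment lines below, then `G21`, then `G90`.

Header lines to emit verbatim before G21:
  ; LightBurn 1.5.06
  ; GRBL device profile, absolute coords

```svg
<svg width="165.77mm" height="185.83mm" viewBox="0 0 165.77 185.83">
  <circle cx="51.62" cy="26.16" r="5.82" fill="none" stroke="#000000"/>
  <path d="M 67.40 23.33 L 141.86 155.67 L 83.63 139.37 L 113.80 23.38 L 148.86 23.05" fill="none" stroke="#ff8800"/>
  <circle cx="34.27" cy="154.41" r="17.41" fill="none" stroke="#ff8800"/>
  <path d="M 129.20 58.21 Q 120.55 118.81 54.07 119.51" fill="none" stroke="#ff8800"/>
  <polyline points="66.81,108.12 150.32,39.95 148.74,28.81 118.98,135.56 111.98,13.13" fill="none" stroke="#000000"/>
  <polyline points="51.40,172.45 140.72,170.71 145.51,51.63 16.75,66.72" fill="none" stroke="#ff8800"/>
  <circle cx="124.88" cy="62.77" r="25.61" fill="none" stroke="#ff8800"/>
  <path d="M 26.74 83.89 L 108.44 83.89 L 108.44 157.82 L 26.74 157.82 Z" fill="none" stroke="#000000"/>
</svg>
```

Since the viewBox matches the mm dimensions, user units are millimetres directly. The only transform is the Y-flip y_m = 185.83 − y_svg.

Shape 1 is a circle drawn with `<circle>`. Its stroke #000000 means cut at S800, F786. After flipping Y the toolpath is (57.44,159.67) → (56.33,163.09) → (53.42,165.21) → (49.82,165.21) → (46.91,163.09) → (45.80,159.67) → (46.91,156.25) → (49.82,154.13) → (53.42,154.13) → (56.33,156.25) → (57.44,159.67), returning to the start.

Shape 2 is a open polyline drawn with `<path>`. Its stroke #ff8800 means score at S570, F2150. After flipping Y the toolpath is (67.40,162.50) → (141.86,30.16) → (83.63,46.46) → (113.80,162.45) → (148.86,162.78).

Shape 3 is a circle drawn with `<circle>`. Its stroke #ff8800 means score at S570, F2150. After flipping Y the toolpath is (51.68,31.42) → (48.35,41.65) → (39.65,47.98) → (28.89,47.98) → (20.19,41.65) → (16.86,31.42) → (20.19,21.19) → (28.89,14.86) → (39.65,14.86) → (48.35,21.19) → (51.68,31.42), returning to the start.

Shape 4 is a quadratic bezier drawn with `<path>`. Its stroke #ff8800 means score at S570, F2150. After flipping Y the toolpath is (129.20,127.62) → (123.43,105.78) → (113.03,88.72) → (98.00,76.46) → (78.35,69.00) → (54.07,66.32).

Shape 5 is a open polyline drawn with `<polyline>`. Its stroke #000000 means cut at S800, F786. After flipping Y the toolpath is (66.81,77.71) → (150.32,145.88) → (148.74,157.02) → (118.98,50.27) → (111.98,172.70).

Shape 6 is a open polyline drawn with `<polyline>`. Its stroke #ff8800 means score at S570, F2150. After flipping Y the toolpath is (51.40,13.38) → (140.72,15.12) → (145.51,134.20) → (16.75,119.11).

Shape 7 is a circle drawn with `<circle>`. Its stroke #ff8800 means score at S570, F2150. After flipping Y the toolpath is (150.49,123.06) → (145.60,138.11) → (132.79,147.42) → (116.97,147.42) → (104.16,138.11) → (99.27,123.06) → (104.16,108.01) → (116.97,98.70) → (132.79,98.70) → (145.60,108.01) → (150.49,123.06), returning to the start.

Shape 8 is a rectangle drawn with `<path>`. Its stroke #000000 means cut at S800, F786. After flipping Y the toolpath is (26.74,101.94) → (108.44,101.94) → (108.44,28.01) → (26.74,28.01) → (26.74,101.94), returning to the start.

; LightBurn 1.5.06
; GRBL device profile, absolute coords
G21
G90
G0 X57.44 Y159.67
M3 S800
G1 X56.33 Y163.09 F786
G1 X53.42 Y165.21 F786
G1 X49.82 Y165.21 F786
G1 X46.91 Y163.09 F786
G1 X45.80 Y159.67 F786
G1 X46.91 Y156.25 F786
G1 X49.82 Y154.13 F786
G1 X53.42 Y154.13 F786
G1 X56.33 Y156.25 F786
G1 X57.44 Y159.67 F786
M5
G0 X67.40 Y162.50
M3 S570
G1 X141.86 Y30.16 F2150
G1 X83.63 Y46.46 F2150
G1 X113.80 Y162.45 F2150
G1 X148.86 Y162.78 F2150
M5
G0 X51.68 Y31.42
M3 S570
G1 X48.35 Y41.65 F2150
G1 X39.65 Y47.98 F2150
G1 X28.89 Y47.98 F2150
G1 X20.19 Y41.65 F2150
G1 X16.86 Y31.42 F2150
G1 X20.19 Y21.19 F2150
G1 X28.89 Y14.86 F2150
G1 X39.65 Y14.86 F2150
G1 X48.35 Y21.19 F2150
G1 X51.68 Y31.42 F2150
M5
G0 X129.20 Y127.62
M3 S570
G1 X123.43 Y105.78 F2150
G1 X113.03 Y88.72 F2150
G1 X98.00 Y76.46 F2150
G1 X78.35 Y69.00 F2150
G1 X54.07 Y66.32 F2150
M5
G0 X66.81 Y77.71
M3 S800
G1 X150.32 Y145.88 F786
G1 X148.74 Y157.02 F786
G1 X118.98 Y50.27 F786
G1 X111.98 Y172.70 F786
M5
G0 X51.40 Y13.38
M3 S570
G1 X140.72 Y15.12 F2150
G1 X145.51 Y134.20 F2150
G1 X16.75 Y119.11 F2150
M5
G0 X150.49 Y123.06
M3 S570
G1 X145.60 Y138.11 F2150
G1 X132.79 Y147.42 F2150
G1 X116.97 Y147.42 F2150
G1 X104.16 Y138.11 F2150
G1 X99.27 Y123.06 F2150
G1 X104.16 Y108.01 F2150
G1 X116.97 Y98.70 F2150
G1 X132.79 Y98.70 F2150
G1 X145.60 Y108.01 F2150
G1 X150.49 Y123.06 F2150
M5
G0 X26.74 Y101.94
M3 S800
G1 X108.44 Y101.94 F786
G1 X108.44 Y28.01 F786
G1 X26.74 Y28.01 F786
G1 X26.74 Y101.94 F786
M5
G0 X0.00 Y0.00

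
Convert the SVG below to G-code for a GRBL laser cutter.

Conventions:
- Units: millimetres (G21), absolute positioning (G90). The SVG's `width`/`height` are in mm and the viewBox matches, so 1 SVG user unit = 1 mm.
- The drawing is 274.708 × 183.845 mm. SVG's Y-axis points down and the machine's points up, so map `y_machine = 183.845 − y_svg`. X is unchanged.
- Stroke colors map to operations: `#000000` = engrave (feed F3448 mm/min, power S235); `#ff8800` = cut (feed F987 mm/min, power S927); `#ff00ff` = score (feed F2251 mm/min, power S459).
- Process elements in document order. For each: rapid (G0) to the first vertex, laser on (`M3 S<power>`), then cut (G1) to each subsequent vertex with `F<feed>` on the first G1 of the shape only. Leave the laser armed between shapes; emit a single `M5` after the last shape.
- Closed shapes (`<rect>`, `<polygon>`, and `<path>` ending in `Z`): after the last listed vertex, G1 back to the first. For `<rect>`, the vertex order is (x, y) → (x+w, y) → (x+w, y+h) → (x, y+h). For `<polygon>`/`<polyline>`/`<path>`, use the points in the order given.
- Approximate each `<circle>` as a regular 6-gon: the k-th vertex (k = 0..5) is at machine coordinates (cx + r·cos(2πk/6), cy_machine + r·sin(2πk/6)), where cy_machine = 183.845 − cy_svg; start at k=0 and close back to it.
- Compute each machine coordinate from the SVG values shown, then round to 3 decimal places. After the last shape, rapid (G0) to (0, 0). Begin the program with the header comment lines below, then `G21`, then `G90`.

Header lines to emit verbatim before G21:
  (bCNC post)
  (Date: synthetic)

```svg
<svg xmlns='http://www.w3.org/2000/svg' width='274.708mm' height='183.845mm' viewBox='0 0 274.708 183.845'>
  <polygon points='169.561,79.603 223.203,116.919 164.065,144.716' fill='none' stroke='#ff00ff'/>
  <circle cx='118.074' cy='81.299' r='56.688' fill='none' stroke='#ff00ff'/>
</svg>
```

(bCNC post)
(Date: synthetic)
G21
G90
G0 X169.561 Y104.242
M3 S459
G1 X223.203 Y66.926 F2251
G1 X164.065 Y39.129
G1 X169.561 Y104.242
G0 X174.762 Y102.546
M3 S459
G1 X146.418 Y151.639 F2251
G1 X89.730 Y151.639
G1 X61.386 Y102.546
G1 X89.730 Y53.453
G1 X146.418 Y53.453
G1 X174.762 Y102.546
M5
G0 X0.000 Y0.000

1 u = 1 mm; y_m = 183.845 − y.

[1] `<polygon>` regular polygon, #ff00ff→score S459 F2251: (169.561,104.242) → (223.203,66.926) → (164.065,39.129) → (169.561,104.242) (closed)

[2] `<circle>` circle, #ff00ff→score S459 F2251: (174.762,102.546) → (146.418,151.639) → (89.730,151.639) → (61.386,102.546) → (89.730,53.453) → (146.418,53.453) → (174.762,102.546) (closed)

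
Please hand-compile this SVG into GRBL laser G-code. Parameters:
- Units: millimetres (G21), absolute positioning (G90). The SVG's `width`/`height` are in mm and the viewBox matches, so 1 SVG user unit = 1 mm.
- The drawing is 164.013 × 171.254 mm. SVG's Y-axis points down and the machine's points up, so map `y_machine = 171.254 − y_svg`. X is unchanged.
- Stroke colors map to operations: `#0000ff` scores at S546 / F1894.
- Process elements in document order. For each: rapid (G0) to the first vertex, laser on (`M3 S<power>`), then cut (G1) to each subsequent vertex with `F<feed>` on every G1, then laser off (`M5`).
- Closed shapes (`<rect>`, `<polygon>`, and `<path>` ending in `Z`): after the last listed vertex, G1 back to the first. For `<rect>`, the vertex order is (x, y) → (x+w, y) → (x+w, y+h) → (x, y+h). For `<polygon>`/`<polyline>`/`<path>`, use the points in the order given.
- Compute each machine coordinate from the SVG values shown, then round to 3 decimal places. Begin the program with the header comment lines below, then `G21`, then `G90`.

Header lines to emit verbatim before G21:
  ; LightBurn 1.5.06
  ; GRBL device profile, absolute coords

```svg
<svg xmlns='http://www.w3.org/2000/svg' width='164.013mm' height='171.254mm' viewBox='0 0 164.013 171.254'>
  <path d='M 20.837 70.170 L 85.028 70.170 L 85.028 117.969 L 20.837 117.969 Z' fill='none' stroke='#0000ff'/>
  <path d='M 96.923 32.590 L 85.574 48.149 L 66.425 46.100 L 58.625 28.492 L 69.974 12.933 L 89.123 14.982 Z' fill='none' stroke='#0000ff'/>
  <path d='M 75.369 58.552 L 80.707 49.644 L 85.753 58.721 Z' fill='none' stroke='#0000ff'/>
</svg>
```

1 u = 1 mm; y_m = 171.254 − y.

[1] `<path>` rectangle, #0000ff→score S546 F1894: (20.837,101.084) → (85.028,101.084) → (85.028,53.285) → (20.837,53.285) → (20.837,101.084) (closed)

[2] `<path>` regular polygon, #0000ff→score S546 F1894: (96.923,138.664) → (85.574,123.105) → (66.425,125.154) → (58.625,142.762) → (69.974,158.321) → (89.123,156.272) → (96.923,138.664) (closed)

[3] `<path>` regular polygon, #0000ff→score S546 F1894: (75.369,112.702) → (80.707,121.610) → (85.753,112.533) → (75.369,112.702) (closed)

; LightBurn 1.5.06
; GRBL device profile, absolute coords
G21
G90
G0 X20.837 Y101.084
M3 S546
G1 X85.028 Y101.084 F1894
G1 X85.028 Y53.285 F1894
G1 X20.837 Y53.285 F1894
G1 X20.837 Y101.084 F1894
M5
G0 X96.923 Y138.664
M3 S546
G1 X85.574 Y123.105 F1894
G1 X66.425 Y125.154 F1894
G1 X58.625 Y142.762 F1894
G1 X69.974 Y158.321 F1894
G1 X89.123 Y156.272 F1894
G1 X96.923 Y138.664 F1894
M5
G0 X75.369 Y112.702
M3 S546
G1 X80.707 Y121.610 F1894
G1 X85.753 Y112.533 F1894
G1 X75.369 Y112.702 F1894
M5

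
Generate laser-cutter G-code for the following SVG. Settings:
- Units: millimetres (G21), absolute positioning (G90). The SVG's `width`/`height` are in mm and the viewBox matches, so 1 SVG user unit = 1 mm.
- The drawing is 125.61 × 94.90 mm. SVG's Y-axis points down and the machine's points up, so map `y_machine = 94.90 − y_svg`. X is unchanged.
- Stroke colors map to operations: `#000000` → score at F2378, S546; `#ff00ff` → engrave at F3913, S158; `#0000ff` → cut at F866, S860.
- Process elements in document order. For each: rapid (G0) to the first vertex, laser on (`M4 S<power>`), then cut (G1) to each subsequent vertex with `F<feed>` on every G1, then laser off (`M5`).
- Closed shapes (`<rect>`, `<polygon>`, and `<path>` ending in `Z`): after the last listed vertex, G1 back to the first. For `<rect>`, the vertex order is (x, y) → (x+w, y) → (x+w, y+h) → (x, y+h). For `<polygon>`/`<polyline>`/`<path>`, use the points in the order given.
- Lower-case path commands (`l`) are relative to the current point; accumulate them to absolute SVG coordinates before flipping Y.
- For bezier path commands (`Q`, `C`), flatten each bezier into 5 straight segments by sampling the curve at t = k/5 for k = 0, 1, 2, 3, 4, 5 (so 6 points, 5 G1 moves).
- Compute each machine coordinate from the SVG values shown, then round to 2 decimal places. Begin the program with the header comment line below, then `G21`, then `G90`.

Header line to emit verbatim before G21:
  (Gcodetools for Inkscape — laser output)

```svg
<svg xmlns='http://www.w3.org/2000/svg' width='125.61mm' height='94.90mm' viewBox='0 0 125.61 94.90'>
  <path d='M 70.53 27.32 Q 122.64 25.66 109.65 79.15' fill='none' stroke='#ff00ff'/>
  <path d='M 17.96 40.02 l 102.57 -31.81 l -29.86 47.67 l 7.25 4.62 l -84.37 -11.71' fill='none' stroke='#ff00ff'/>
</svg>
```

(Gcodetools for Inkscape — laser output)
G21
G90
G0 X70.53 Y67.58
M4 S158
G1 X88.77 Y66.04 F3913
G1 X101.80 Y60.08 F3913
G1 X109.63 Y49.72 F3913
G1 X112.24 Y34.94 F3913
G1 X109.65 Y15.75 F3913
M5
G0 X17.96 Y54.88
M4 S158
G1 X120.53 Y86.69 F3913
G1 X90.67 Y39.02 F3913
G1 X97.92 Y34.40 F3913
G1 X13.55 Y46.11 F3913
M5

viewBox `0 0 125.61 94.90` with mm width/height → 1 unit = 1 mm. Flip: y_m = 94.90 − y_svg.

**Shape 1** — `<path>` quadratic bezier, stroke `#ff00ff` → engrave (S158, F3913). Control points (SVG): P0=(70.53,27.32), P1=(122.64,25.66), P2=(109.65,79.15); sampled at t=k/5. Machine vertices: (70.53,67.58) → (88.77,66.04) → (101.80,60.08) → (109.63,49.72) → (112.24,34.94) → (109.65,15.75). Open path.

**Shape 2** — `<path>` open polyline, stroke `#ff00ff` → engrave (S158, F3913). Machine vertices: (17.96,54.88) → (120.53,86.69) → (90.67,39.02) → (97.92,34.40) → (13.55,46.11). Open path.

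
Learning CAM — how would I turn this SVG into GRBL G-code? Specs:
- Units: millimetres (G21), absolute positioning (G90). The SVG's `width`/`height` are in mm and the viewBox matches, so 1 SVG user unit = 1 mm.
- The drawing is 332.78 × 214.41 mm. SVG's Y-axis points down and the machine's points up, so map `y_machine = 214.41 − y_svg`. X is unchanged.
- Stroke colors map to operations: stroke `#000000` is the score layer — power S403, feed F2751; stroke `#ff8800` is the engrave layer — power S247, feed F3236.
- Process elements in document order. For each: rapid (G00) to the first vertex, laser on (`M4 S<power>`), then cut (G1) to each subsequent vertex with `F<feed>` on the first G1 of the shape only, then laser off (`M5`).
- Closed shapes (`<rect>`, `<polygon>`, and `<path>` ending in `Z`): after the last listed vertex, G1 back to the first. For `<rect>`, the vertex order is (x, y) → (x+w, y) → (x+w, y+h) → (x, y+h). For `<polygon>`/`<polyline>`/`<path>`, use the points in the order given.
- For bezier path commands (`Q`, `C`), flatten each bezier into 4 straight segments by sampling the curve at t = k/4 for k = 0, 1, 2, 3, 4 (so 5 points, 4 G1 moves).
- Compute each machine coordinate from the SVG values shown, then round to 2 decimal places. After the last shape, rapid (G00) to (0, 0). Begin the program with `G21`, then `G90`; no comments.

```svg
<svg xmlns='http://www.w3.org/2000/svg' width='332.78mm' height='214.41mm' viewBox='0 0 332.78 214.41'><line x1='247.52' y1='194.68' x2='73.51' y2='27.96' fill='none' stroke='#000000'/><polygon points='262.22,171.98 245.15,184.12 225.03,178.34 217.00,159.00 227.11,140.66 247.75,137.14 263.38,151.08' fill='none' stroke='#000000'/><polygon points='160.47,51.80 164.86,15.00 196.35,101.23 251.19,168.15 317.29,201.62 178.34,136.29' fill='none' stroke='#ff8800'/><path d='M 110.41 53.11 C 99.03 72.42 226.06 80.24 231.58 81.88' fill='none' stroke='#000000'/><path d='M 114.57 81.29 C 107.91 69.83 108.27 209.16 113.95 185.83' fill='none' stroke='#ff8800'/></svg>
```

G21
G90
G00 X247.52 Y19.73
M4 S403
G1 X73.51 Y186.45 F2751
M5
G00 X262.22 Y42.43
M4 S403
G1 X245.15 Y30.29 F2751
G1 X225.03 Y36.07
G1 X217.00 Y55.41
G1 X227.11 Y73.75
G1 X247.75 Y77.27
G1 X263.38 Y63.33
G1 X262.22 Y42.43
M5
G00 X160.47 Y162.61
M4 S247
G1 X164.86 Y199.41 F3236
G1 X196.35 Y113.18
G1 X251.19 Y46.26
G1 X317.29 Y12.79
G1 X178.34 Y78.12
G1 X160.47 Y162.61
M5
G00 X110.41 Y161.30
M4 S403
G1 X123.77 Y148.89 F2751
G1 X164.66 Y140.29
G1 X208.72 Y135.00
G1 X231.58 Y132.53
M5
G00 X114.57 Y133.12
M4 S247
G1 X110.86 Y118.34 F3236
G1 X109.63 Y76.40
G1 X110.71 Y36.68
G1 X113.95 Y28.58
M5
G00 X0.00 Y0.00

1 u = 1 mm; y_m = 214.41 − y.

[1] `<line>` line segment, #000000→score S403 F2751: (247.52,19.73) → (73.51,186.45)

[2] `<polygon>` regular polygon, #000000→score S403 F2751: (262.22,42.43) → (245.15,30.29) → (225.03,36.07) → (217.00,55.41) → (227.11,73.75) → (247.75,77.27) → (263.38,63.33) → (262.22,42.43) (closed)

[3] `<polygon>` closed polygon, #ff8800→engrave S247 F3236: (160.47,162.61) → (164.86,199.41) → (196.35,113.18) → (251.19,46.26) → (317.29,12.79) → (178.34,78.12) → (160.47,162.61) (closed)

[4] `<path>` cubic bezier, #000000→score S403 F2751: (110.41,161.30) → (123.77,148.89) → (164.66,140.29) → (208.72,135.00) → (231.58,132.53)

[5] `<path>` cubic bezier, #ff8800→engrave S247 F3236: (114.57,133.12) → (110.86,118.34) → (109.63,76.40) → (110.71,36.68) → (113.95,28.58)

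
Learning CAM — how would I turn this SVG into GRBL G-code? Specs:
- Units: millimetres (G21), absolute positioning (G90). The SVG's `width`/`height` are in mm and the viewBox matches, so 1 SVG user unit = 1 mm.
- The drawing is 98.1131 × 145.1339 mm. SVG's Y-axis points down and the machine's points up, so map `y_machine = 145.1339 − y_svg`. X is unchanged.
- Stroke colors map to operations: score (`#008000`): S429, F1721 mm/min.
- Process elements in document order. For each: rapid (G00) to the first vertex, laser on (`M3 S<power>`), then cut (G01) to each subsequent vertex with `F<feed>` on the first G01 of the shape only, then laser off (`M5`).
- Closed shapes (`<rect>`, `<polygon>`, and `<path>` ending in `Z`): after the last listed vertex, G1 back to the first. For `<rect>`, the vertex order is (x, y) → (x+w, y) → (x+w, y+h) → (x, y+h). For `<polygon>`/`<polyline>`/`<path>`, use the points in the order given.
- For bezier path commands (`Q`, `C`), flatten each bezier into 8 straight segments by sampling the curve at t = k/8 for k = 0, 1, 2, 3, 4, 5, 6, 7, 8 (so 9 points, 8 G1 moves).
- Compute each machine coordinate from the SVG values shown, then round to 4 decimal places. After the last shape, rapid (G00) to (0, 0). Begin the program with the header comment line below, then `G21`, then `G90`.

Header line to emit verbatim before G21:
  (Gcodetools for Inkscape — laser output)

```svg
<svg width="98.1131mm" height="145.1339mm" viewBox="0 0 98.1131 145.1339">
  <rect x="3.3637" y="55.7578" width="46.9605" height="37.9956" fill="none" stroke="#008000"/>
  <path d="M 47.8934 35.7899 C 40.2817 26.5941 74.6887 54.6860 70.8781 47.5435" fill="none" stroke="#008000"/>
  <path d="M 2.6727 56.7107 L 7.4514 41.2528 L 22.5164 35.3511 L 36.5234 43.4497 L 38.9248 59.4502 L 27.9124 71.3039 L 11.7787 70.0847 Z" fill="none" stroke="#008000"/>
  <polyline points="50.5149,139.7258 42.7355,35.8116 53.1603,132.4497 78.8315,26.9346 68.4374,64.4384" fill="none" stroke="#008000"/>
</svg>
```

1 u = 1 mm; y_m = 145.1339 − y.

[1] `<rect>` rectangle, #008000→score S429 F1721: (3.3637,89.3761) → (50.3242,89.3761) → (50.3242,51.3805) → (3.3637,51.3805) → (3.3637,89.3761) (closed)

[2] `<path>` cubic bezier, #008000→score S429 F1721: (47.8934,109.3440) → (46.8519,111.1862) → (48.8094,110.3826) → (52.8257,107.7829) → (57.9603,104.2372) → (63.2732,100.5952) → (67.8239,97.7068) → (70.6723,96.4219) → (70.8781,97.5904)

[3] `<path>` regular polygon, #008000→score S429 F1721: (2.6727,88.4232) → (7.4514,103.8811) → (22.5164,109.7828) → (36.5234,101.6842) → (38.9248,85.6837) → (27.9124,73.8300) → (11.7787,75.0492) → (2.6727,88.4232) (closed)

[4] `<polyline>` open polyline, #008000→score S429 F1721: (50.5149,5.4081) → (42.7355,109.3223) → (53.1603,12.6842) → (78.8315,118.1993) → (68.4374,80.6955)

(Gcodetools for Inkscape — laser output)
G21
G90
G00 X3.3637 Y89.3761
M3 S429
G01 X50.3242 Y89.3761 F1721
G01 X50.3242 Y51.3805
G01 X3.3637 Y51.3805
G01 X3.3637 Y89.3761
M5
G00 X47.8934 Y109.3440
M3 S429
G01 X46.8519 Y111.1862 F1721
G01 X48.8094 Y110.3826
G01 X52.8257 Y107.7829
G01 X57.9603 Y104.2372
G01 X63.2732 Y100.5952
G01 X67.8239 Y97.7068
G01 X70.6723 Y96.4219
G01 X70.8781 Y97.5904
M5
G00 X2.6727 Y88.4232
M3 S429
G01 X7.4514 Y103.8811 F1721
G01 X22.5164 Y109.7828
G01 X36.5234 Y101.6842
G01 X38.9248 Y85.6837
G01 X27.9124 Y73.8300
G01 X11.7787 Y75.0492
G01 X2.6727 Y88.4232
M5
G00 X50.5149 Y5.4081
M3 S429
G01 X42.7355 Y109.3223 F1721
G01 X53.1603 Y12.6842
G01 X78.8315 Y118.1993
G01 X68.4374 Y80.6955
M5
G00 X0.0000 Y0.0000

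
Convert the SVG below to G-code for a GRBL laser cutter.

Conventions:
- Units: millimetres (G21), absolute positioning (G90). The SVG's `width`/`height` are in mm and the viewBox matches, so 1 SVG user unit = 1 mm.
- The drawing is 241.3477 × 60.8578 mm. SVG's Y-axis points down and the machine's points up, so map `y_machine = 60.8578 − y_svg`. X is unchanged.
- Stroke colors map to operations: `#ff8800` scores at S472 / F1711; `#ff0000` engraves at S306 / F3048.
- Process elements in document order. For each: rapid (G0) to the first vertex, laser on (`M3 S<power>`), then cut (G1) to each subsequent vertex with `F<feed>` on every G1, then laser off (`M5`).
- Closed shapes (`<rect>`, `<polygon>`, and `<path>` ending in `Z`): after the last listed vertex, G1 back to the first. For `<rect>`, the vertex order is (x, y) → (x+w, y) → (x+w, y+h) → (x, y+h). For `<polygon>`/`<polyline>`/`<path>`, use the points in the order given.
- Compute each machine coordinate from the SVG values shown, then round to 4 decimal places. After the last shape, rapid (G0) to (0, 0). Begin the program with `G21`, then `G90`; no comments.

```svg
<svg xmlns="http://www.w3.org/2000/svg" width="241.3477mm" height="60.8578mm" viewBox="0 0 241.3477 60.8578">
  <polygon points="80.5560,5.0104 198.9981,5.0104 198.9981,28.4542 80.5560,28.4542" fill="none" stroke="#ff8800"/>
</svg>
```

G21
G90
G0 X80.5560 Y55.8474
M3 S472
G1 X198.9981 Y55.8474 F1711
G1 X198.9981 Y32.4036 F1711
G1 X80.5560 Y32.4036 F1711
G1 X80.5560 Y55.8474 F1711
M5
G0 X0.0000 Y0.0000

Since the viewBox matches the mm dimensions, user units are millimetres directly. The only transform is the Y-flip y_m = 60.8578 − y_svg.

Shape 1 is a rectangle drawn with `<polygon>`. Its stroke #ff8800 means score at S472, F1711. After flipping Y the toolpath is (80.5560,55.8474) → (198.9981,55.8474) → (198.9981,32.4036) → (80.5560,32.4036) → (80.5560,55.8474), returning to the start.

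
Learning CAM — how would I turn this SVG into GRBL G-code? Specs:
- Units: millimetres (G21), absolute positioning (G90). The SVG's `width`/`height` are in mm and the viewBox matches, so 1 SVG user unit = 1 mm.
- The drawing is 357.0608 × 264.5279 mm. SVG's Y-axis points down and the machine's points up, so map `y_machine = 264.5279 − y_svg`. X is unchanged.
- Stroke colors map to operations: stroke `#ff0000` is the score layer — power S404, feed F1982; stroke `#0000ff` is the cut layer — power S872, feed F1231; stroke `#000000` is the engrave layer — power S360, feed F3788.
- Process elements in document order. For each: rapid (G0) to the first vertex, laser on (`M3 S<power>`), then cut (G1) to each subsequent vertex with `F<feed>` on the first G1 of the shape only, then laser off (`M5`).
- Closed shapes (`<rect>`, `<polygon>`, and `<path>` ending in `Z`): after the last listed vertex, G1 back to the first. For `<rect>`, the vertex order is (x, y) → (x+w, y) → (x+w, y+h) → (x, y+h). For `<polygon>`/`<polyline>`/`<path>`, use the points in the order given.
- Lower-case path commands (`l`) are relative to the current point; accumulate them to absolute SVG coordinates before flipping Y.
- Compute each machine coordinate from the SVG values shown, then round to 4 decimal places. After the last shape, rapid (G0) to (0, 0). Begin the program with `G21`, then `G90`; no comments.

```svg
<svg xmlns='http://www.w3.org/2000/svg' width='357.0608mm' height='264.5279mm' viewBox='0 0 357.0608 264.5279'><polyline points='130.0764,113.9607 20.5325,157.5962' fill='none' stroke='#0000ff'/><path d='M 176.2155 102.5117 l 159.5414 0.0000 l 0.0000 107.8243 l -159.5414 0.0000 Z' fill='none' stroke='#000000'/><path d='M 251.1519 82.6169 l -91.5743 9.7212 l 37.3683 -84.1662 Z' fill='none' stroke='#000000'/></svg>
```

G21
G90
G0 X130.0764 Y150.5672
M3 S872
G1 X20.5325 Y106.9317 F1231
M5
G0 X176.2155 Y162.0162
M3 S360
G1 X335.7569 Y162.0162 F3788
G1 X335.7569 Y54.1919
G1 X176.2155 Y54.1919
G1 X176.2155 Y162.0162
M5
G0 X251.1519 Y181.9110
M3 S360
G1 X159.5776 Y172.1898 F3788
G1 X196.9459 Y256.3560
G1 X251.1519 Y181.9110
M5
G0 X0.0000 Y0.0000

1 u = 1 mm; y_m = 264.5279 − y.

[1] `<polyline>` line segment, #0000ff→cut S872 F1231: (130.0764,150.5672) → (20.5325,106.9317)

[2] `<path>` rectangle, #000000→engrave S360 F3788: (176.2155,162.0162) → (335.7569,162.0162) → (335.7569,54.1919) → (176.2155,54.1919) → (176.2155,162.0162) (closed)

[3] `<path>` regular polygon, #000000→engrave S360 F3788: (251.1519,181.9110) → (159.5776,172.1898) → (196.9459,256.3560) → (251.1519,181.9110) (closed)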